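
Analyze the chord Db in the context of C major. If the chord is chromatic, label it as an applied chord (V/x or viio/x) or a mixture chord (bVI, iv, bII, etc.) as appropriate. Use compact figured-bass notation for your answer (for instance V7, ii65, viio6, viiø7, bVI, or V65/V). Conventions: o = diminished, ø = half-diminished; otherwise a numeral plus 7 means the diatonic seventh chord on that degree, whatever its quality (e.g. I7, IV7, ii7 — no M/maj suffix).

bII

The pitches Db-F-Ab form a major triad rooted on Db.
Db is the lowered second degree of C major (diatonic 2 would be D). This is the Neapolitan chord — a major triad on the lowered second degree.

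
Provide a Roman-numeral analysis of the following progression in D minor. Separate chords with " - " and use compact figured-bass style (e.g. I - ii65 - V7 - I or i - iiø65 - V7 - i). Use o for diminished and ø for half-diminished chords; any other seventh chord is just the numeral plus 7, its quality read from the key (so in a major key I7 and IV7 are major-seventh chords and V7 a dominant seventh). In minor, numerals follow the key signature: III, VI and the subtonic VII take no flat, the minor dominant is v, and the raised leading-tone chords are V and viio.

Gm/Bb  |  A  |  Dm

iv6 - V - i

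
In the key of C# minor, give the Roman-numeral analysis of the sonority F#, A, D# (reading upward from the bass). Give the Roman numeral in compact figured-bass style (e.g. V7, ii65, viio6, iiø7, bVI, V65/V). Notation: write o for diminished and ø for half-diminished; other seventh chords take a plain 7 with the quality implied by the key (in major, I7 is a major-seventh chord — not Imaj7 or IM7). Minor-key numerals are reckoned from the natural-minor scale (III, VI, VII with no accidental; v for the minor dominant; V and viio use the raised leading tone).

iio6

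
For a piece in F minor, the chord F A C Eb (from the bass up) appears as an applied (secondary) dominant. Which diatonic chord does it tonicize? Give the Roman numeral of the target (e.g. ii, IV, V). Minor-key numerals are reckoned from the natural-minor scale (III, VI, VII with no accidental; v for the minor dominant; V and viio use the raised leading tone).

iv

The chord is a dominant seventh chord on F.
A dominant resolves down a perfect fifth: F → Bb. In F minor, Bb is scale degree 4, i.e. iv.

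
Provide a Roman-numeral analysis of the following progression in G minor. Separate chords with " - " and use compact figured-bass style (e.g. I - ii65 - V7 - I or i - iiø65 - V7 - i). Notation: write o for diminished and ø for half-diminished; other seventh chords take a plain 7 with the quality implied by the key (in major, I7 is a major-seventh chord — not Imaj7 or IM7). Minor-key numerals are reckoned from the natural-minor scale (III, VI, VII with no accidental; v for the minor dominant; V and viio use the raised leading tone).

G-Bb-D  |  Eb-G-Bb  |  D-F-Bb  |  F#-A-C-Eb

G-Bb-D has root G, degree 1 in G minor, so i.
Eb-G-Bb: major triad on Eb = scale degree 6 → VI.
D-F-Bb has root Bb, degree 3 in G minor, so III6.
F#-A-C-Eb: root F# is the leading tone; fully diminished seventh chord there is viio7.

i - VI - III6 - viio7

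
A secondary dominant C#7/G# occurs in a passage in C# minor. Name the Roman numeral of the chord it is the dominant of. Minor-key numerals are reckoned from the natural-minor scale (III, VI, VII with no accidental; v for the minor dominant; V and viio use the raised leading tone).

iv

The chord is a dominant seventh chord on C#.
A dominant resolves down a perfect fifth: C# → F#. In C# minor, F# is scale degree 4, i.e. iv.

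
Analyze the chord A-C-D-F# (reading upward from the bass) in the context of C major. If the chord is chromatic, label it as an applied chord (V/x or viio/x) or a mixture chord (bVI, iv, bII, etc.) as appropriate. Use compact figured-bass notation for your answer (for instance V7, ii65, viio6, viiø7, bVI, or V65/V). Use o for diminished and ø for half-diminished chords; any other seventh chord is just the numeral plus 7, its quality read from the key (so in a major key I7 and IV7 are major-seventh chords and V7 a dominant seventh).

Stacked in thirds the chord is D-F#-A-C: a dominant seventh chord on D.
D is not a diatonic chord root with this quality in C major, but it lies a perfect fifth above G (V), so the chord functions as an applied dominant of V.
With A in the bass the chord is in second inversion, so the figured bass is 43.

V43/V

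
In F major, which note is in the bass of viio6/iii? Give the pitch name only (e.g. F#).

The applied chord viio6/iii is rooted on G#: G#-B-D.
The figure 6 means first inversion — the third is in the bass.

B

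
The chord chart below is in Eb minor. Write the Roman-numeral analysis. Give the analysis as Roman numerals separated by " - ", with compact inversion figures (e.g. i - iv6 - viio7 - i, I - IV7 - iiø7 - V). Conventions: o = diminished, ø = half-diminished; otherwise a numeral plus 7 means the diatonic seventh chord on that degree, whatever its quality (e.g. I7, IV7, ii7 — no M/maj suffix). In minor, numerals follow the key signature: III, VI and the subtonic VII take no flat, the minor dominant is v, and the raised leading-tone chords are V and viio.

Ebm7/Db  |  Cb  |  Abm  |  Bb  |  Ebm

i42 - VI - iv - V - i

Ebm7/Db: minor seventh chord on Eb = scale degree 1 → i42.
Cb has root Cb, degree 6 in Eb minor, so VI.
Abm: minor triad on Ab = scale degree 4 → iv.
Bb has root Bb, degree 5 in Eb minor, so V.
Ebm: root Eb is the tonic; minor triad there is i.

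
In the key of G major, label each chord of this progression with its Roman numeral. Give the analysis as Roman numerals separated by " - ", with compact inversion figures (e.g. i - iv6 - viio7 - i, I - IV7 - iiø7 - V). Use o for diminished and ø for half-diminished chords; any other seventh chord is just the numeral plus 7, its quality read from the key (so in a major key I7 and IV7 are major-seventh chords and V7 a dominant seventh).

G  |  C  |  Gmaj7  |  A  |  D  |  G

G: major triad on G = scale degree 1 → I.
C has root C, degree 4 in G major, so IV.
Gmaj7: major seventh chord on G = scale degree 1 → I7.
A: chromatic; A is V of V, so V/V.
D has root D, degree 5 in G major, so V.
G: major triad on G = scale degree 1 → I.

I - IV - I7 - V/V - V - I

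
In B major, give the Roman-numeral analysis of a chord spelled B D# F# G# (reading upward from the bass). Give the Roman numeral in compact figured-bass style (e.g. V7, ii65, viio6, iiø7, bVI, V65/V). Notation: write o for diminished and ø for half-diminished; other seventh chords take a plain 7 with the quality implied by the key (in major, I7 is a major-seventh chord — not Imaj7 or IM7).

vi65

Stacked in thirds the chord is G#-B-D#-F#: a minor seventh chord on G#.
In B major, G# is the submediant; the diatonic minor seventh chord there is vi7.
With B in the bass the chord is in first inversion, so the figured bass is 65.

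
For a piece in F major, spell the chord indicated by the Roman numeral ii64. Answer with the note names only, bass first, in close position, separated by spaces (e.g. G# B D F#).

The numeral's case and figure indicate a minor triad. In F major its root, the supertonic, is G.
That chord is spelled G-Bb-D.
With the 64 figure the chord is in second inversion; from the bass D upward in close position it reads D-G-Bb.

D G Bb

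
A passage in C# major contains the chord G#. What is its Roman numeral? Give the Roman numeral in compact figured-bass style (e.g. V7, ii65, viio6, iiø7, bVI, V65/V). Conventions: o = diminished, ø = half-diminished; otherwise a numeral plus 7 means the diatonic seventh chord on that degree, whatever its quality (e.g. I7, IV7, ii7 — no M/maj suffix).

V

The pitches G#-B#-D# form a major triad rooted on G#.
G# is scale degree 5 in C# major, and a major triad on that degree is written V.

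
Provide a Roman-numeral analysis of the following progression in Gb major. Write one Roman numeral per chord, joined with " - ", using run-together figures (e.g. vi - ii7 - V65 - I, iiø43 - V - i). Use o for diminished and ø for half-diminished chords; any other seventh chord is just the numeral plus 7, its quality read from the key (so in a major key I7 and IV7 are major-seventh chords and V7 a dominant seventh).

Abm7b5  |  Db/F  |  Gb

Abm7b5: half-diminished seventh chord on Ab — chromatic; iiø7 (borrowed from the parallel minor).
Db/F: major triad on Db = scale degree 5 → V6.
Gb: root Gb is the tonic; major triad there is I.

iiø7 - V6 - I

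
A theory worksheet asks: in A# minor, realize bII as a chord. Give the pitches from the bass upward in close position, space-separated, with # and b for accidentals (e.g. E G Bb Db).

Scale degree 2 in A# minor is B#; lowering it a half step gives B. bII is the Neapolitan chord — a major triad on the lowered second degree.
So the chord is B-D#-F#, a major triad.

B D# F#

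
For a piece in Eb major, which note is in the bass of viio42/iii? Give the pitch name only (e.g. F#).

The applied chord viio42/iii is rooted on F#: F#-A-C-Eb.
The figure 42 means third inversion — the seventh is in the bass.

Eb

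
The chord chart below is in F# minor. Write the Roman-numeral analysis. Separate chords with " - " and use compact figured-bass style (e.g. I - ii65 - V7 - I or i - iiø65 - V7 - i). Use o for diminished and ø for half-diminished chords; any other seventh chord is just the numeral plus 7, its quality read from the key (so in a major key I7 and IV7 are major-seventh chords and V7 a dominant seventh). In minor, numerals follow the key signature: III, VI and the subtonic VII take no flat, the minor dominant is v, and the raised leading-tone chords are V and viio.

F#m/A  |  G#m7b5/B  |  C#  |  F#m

F#m/A has root F#, degree 1 in F# minor, so i6.
G#m7b5/B: half-diminished seventh chord on G# = scale degree 2 → iiø65.
C# has root C#, degree 5 in F# minor, so V.
F#m has root F#, degree 1 in F# minor, so i.

i6 - iiø65 - V - i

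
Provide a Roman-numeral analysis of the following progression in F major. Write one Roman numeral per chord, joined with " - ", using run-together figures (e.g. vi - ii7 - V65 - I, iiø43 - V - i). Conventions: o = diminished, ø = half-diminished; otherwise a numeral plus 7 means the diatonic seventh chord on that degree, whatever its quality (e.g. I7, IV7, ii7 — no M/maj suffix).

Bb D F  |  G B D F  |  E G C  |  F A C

Bb-D-F has root Bb, degree 4 in F major, so IV.
G-B-D-F: a dominant seventh chord on G, the applied dominant of V → V7/V.
E-G-C has root C, degree 5 in F major, so V6.
F-A-C: major triad on F = scale degree 1 → I.

IV - V7/V - V6 - I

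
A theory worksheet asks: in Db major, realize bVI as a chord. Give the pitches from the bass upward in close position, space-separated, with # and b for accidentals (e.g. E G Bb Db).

Scale degree 6 in Db major is Bb; lowering it a half step gives Bbb. bVI is a major triad on the lowered sixth degree, borrowed from the parallel minor.
So the chord is Bbb-Db-Fb.

Bbb Db Fb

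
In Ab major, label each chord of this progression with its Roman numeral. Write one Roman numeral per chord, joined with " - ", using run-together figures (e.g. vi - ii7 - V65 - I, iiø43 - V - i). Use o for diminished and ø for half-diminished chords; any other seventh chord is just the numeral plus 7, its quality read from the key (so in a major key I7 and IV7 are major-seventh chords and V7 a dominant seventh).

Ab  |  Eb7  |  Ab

Ab: root Ab is the tonic; major triad there is I.
Eb7 has root Eb, degree 5 in Ab major, so V7.
Ab: root Ab is the tonic; major triad there is I.

I - V7 - I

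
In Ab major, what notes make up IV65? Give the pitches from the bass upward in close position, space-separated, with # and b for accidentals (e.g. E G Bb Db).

F Ab C Db

The numeral's case and figure indicate a major seventh chord. In Ab major its root, the subdominant, is Db.
That chord is spelled Db-F-Ab-C.
With the 65 figure the chord is in first inversion; from the bass F upward in close position it reads F-Ab-C-Db.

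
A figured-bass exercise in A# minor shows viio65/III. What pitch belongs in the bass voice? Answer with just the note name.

The applied chord viio65/III is rooted on B#: B#-D#-F#-A.
The figure 65 means first inversion — the third is in the bass.

D#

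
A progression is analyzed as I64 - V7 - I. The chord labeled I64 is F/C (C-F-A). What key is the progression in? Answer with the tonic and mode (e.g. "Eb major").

F major

The chord F/C is a major triad rooted on F; its label is I64.
If F is scale degree 1 and the mode makes that degree carry a major triad, the tonic is F and the mode is major.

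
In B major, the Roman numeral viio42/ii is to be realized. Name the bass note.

A

The applied chord viio42/ii is rooted on B#: B#-D#-F#-A.
The figure 42 means third inversion — the seventh is in the bass.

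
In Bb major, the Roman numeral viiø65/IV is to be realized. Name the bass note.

F

The applied chord viiø65/IV is rooted on D: D-F-Ab-C.
The figure 65 means first inversion — the third is in the bass.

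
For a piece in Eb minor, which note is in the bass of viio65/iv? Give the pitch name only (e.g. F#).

The applied chord viio65/iv is rooted on G: G-Bb-Db-Fb.
The figure 65 means first inversion — the third is in the bass.

Bb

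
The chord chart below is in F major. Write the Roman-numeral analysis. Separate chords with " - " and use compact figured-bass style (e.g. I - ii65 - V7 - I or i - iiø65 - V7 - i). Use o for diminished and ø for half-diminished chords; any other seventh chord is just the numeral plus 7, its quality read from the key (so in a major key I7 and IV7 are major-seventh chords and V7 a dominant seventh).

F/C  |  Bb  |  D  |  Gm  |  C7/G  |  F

I64 - IV - V/ii - ii - V43 - I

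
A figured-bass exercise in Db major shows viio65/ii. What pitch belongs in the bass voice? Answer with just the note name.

F

The applied chord viio65/ii is rooted on D: D-F-Ab-Cb.
The figure 65 means first inversion — the third is in the bass.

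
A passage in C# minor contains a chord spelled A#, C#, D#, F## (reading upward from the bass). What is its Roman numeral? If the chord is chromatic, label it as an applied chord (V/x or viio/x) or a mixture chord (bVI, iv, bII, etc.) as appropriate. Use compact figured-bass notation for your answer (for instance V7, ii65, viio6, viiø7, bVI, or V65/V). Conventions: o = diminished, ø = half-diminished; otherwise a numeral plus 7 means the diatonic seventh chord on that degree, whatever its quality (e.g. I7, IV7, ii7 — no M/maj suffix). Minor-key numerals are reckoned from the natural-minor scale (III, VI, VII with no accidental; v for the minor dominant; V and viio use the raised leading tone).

V43/V

The pitches D#-F##-A#-C# form a dominant seventh chord rooted on D#.
D# is not a diatonic chord root with this quality in C# minor, but it lies a perfect fifth above G# (V), so the chord functions as an applied dominant of V.
With A# in the bass the chord is in second inversion, so the figured bass is 43.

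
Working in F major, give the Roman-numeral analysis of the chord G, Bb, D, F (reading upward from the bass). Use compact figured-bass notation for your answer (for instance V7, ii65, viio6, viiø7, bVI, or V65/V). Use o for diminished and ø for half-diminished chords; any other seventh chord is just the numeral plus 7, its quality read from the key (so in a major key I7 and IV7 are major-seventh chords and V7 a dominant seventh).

The pitches G-Bb-D-F form a minor seventh chord rooted on G.
G is scale degree 2 in F major, and a minor seventh chord on that degree is written ii7.

ii7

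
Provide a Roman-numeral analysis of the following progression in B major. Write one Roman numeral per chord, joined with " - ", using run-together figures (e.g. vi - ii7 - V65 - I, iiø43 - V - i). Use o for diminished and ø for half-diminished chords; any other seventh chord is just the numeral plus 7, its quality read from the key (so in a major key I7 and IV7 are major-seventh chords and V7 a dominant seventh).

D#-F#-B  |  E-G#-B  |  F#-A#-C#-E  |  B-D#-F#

I6 - IV - V7 - I

D#-F#-B has root B, degree 1 in B major, so I6.
E-G#-B has root E, degree 4 in B major, so IV.
F#-A#-C#-E has root F#, degree 5 in B major, so V7.
B-D#-F#: major triad on B = scale degree 1 → I.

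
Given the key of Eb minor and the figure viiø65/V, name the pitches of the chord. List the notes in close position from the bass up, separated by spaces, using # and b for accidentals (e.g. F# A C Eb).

C Eb G A

viiø65/V is a secondary leading-tone chord. The target V is Bb in Eb minor; the applied chord is rooted a semitone below, on A.
Building a half-diminished seventh chord on A gives A-C-Eb-G.
With the 65 figure the chord is in first inversion; from the bass C upward in close position it reads C-Eb-G-A.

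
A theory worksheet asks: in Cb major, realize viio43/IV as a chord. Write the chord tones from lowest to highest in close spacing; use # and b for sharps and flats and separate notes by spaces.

Bbb Dbb Eb Gb

The slash marks an applied leading-tone chord: viio of IV. In Cb major, IV is Fb, so the leading tone to it is Eb, a half step below.
Building a fully diminished seventh chord on Eb gives Eb-Gb-Bbb-Dbb.
With the 43 figure the chord is in second inversion; from the bass Bbb upward in close position it reads Bbb-Dbb-Eb-Gb.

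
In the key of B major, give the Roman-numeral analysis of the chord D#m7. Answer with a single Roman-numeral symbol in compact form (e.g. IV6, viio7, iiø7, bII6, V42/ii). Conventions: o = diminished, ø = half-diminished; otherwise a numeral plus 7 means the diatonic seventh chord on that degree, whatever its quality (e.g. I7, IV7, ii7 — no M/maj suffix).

Stacked in thirds the chord is D#-F#-A#-C#: a minor seventh chord on D#.
In B major, D# is the mediant; the diatonic minor seventh chord there is iii7.

iii7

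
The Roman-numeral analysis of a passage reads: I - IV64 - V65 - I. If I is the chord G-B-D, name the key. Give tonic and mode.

G major

The chord G is a major triad rooted on G; its label is I.
If G is scale degree 1 and the mode makes that degree carry a major triad, the tonic is G and the mode is major.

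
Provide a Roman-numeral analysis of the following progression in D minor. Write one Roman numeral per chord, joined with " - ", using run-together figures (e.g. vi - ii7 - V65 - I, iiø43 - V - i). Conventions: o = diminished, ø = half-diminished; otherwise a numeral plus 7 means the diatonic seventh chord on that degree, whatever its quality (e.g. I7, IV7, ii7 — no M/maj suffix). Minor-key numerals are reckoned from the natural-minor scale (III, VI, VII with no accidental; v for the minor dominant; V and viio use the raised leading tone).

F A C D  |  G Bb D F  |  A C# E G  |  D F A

F-A-C-D: root D is the tonic; minor seventh chord there is i65.
G-Bb-D-F: root G is the subdominant; minor seventh chord there is iv7.
A-C#-E-G: root A is the dominant; dominant seventh chord there is V7.
D-F-A: root D is the tonic; minor triad there is i.

i65 - iv7 - V7 - i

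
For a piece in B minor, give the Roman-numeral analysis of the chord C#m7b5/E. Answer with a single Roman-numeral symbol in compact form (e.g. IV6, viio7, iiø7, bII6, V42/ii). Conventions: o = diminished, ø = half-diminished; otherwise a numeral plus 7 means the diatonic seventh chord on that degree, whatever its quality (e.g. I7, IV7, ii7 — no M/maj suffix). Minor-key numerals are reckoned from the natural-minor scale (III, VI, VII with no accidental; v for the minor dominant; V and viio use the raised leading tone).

iiø65

The pitches C#-E-G-B form a half-diminished seventh chord rooted on C#.
In B minor, C# is the supertonic; the diatonic half-diminished seventh chord there is iiø7.
With E in the bass the chord is in first inversion, so the figured bass is 65.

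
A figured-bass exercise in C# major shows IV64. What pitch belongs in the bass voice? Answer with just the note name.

IV in C# major has root F#; the chord is F#-A#-C#.
The figure 64 means second inversion — the fifth is in the bass.

C#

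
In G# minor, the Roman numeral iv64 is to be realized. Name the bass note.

iv in G# minor has root C#; the chord is C#-E-G#.
The figure 64 means second inversion — the fifth is in the bass.

G#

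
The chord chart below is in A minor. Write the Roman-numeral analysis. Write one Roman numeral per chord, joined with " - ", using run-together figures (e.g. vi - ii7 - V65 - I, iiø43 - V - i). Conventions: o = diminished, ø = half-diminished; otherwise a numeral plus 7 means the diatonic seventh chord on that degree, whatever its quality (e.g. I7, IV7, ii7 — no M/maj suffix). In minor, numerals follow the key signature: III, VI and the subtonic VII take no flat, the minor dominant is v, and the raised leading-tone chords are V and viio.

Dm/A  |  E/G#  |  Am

iv64 - V6 - i

Dm/A has root D, degree 4 in A minor, so iv64.
E/G#: root E is the dominant; major triad there is V6.
Am has root A, degree 1 in A minor, so i.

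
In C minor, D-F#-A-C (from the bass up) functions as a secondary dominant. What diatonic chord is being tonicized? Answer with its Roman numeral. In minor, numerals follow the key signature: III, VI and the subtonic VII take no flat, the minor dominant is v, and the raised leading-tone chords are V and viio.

The chord is a dominant seventh chord on D.
A dominant resolves down a perfect fifth: D → G. In C minor, G is scale degree 5, i.e. V.

V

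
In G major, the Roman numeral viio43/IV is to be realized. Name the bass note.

F

The applied chord viio43/IV is rooted on B: B-D-F-Ab.
The figure 43 means second inversion — the fifth is in the bass.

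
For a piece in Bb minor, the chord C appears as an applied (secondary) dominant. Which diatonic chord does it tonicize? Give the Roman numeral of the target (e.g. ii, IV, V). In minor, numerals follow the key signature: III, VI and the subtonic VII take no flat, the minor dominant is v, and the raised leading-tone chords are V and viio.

The chord is a major triad on C.
A dominant resolves down a perfect fifth: C → F. In Bb minor, F is scale degree 5, i.e. V.

V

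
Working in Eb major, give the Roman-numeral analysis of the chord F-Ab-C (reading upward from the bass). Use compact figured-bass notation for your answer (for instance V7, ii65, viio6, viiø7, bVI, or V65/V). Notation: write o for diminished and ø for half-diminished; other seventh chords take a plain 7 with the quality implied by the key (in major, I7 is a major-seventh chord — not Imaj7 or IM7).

ii

The pitches F-Ab-C form a minor triad rooted on F.
F is scale degree 2 in Eb major, and a minor triad on that degree is written ii.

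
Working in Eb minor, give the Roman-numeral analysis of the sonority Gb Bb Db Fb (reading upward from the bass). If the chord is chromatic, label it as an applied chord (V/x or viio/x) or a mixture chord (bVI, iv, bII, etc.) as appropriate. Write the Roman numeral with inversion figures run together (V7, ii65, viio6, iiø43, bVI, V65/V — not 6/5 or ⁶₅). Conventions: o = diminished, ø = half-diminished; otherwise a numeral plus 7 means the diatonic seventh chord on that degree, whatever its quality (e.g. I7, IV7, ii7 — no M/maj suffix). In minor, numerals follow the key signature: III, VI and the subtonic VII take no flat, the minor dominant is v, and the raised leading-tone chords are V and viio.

V7/VI

The pitches Gb-Bb-Db-Fb form a dominant seventh chord rooted on Gb.
Gb is not a diatonic chord root with this quality in Eb minor, but it lies a perfect fifth above Cb (VI), so the chord functions as an applied dominant of VI.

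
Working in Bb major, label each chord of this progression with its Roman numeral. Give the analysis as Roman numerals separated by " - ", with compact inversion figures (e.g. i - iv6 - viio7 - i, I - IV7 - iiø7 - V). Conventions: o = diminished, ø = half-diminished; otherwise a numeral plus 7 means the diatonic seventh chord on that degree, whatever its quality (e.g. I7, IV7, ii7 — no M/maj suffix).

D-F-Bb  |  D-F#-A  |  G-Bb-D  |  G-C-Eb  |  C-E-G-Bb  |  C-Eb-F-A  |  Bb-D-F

D-F-Bb: root Bb is the tonic; major triad there is I6.
D-F#-A: chromatic; D is V of vi, so V/vi.
G-Bb-D: minor triad on G = scale degree 6 → vi.
G-C-Eb: minor triad on C = scale degree 2 → ii64.
C-E-G-Bb: a dominant seventh chord on C, the applied dominant of V → V7/V.
C-Eb-F-A: root F is the dominant; dominant seventh chord there is V43.
Bb-D-F: major triad on Bb = scale degree 1 → I.

I6 - V/vi - vi - ii64 - V7/V - V43 - I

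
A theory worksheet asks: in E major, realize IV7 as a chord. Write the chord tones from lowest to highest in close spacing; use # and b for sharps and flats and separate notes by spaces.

A C# E G#

In E major, scale degree 4 is A, and the diatonic chord built there is a major seventh chord.
That chord is spelled A-C#-E-G#.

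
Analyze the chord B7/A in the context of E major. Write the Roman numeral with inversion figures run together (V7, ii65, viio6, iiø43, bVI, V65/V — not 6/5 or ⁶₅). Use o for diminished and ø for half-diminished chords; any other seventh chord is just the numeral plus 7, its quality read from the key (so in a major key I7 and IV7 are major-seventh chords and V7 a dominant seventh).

Stacked in thirds the chord is B-D#-F#-A: a dominant seventh chord on B.
B is scale degree 5 in E major, and a dominant seventh chord on that degree is written V7.
With A in the bass the chord is in third inversion, so the figured bass is 42.

V42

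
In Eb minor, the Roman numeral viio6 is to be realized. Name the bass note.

F

viio in Eb minor has root D; the chord is D-F-Ab.
The figure 6 means first inversion — the third is in the bass.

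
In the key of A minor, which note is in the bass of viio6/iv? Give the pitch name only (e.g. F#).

The applied chord viio6/iv is rooted on C#: C#-E-G.
The figure 6 means first inversion — the third is in the bass.

E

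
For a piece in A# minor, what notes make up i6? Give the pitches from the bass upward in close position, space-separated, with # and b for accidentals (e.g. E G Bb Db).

C# E# A#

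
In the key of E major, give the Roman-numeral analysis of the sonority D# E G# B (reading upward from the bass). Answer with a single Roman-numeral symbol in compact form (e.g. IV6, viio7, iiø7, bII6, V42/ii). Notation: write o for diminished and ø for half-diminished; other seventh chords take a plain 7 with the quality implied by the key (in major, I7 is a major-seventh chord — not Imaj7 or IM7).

The pitches E-G#-B-D# form a major seventh chord rooted on E.
E is scale degree 1 in E major, and a major seventh chord on that degree is written I7.
With D# in the bass the chord is in third inversion, so the figured bass is 42.

I42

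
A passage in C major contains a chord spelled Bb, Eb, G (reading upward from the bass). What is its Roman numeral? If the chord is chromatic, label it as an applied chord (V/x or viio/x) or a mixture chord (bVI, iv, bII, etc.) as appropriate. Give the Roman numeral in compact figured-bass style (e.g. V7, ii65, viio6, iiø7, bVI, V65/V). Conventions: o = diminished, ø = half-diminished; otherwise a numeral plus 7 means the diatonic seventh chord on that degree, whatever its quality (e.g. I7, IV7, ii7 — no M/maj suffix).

The pitches Eb-G-Bb form a major triad rooted on Eb.
Eb is the lowered third degree of C major (diatonic 3 would be E). This is a major triad on the lowered third degree, borrowed from the parallel minor.
With Bb in the bass the chord is in second inversion, so the figured bass is 64.

bIII64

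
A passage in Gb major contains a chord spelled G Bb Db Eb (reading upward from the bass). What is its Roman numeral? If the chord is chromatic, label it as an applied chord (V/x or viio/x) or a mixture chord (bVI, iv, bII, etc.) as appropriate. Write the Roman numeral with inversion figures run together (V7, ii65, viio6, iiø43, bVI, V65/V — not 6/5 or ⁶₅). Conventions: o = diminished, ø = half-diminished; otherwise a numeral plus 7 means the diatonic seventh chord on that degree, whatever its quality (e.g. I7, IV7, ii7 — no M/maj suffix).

V65/ii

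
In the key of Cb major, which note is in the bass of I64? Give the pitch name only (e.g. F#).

I in Cb major has root Cb; the chord is Cb-Eb-Gb.
The figure 64 means second inversion — the fifth is in the bass.

Gb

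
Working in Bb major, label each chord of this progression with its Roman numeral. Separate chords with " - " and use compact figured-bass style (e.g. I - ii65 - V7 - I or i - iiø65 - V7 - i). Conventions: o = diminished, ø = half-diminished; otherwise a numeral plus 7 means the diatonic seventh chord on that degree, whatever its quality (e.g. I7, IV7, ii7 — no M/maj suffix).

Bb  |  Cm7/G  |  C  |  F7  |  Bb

Bb: root Bb is the tonic; major triad there is I.
Cm7/G: root C is the supertonic; minor seventh chord there is ii43.
C: chromatic; C is V of V, so V/V.
F7: root F is the dominant; dominant seventh chord there is V7.
Bb: major triad on Bb = scale degree 1 → I.

I - ii43 - V/V - V7 - I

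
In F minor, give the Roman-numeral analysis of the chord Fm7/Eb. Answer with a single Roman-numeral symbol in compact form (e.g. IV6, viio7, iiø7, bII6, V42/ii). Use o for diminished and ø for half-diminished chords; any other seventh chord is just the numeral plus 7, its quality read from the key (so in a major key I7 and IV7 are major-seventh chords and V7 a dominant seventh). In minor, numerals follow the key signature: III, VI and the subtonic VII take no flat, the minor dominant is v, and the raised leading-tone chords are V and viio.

i42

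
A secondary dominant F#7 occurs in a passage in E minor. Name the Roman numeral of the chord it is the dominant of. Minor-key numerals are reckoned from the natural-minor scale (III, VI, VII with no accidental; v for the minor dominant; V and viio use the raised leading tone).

V

The chord is a dominant seventh chord on F#.
A dominant resolves down a perfect fifth: F# → B. In E minor, B is scale degree 5, i.e. V.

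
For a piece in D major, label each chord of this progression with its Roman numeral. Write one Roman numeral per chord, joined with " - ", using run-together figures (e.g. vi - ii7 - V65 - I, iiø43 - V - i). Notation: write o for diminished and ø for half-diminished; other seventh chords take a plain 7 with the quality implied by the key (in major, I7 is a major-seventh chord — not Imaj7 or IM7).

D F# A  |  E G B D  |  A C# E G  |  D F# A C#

I - ii7 - V7 - I7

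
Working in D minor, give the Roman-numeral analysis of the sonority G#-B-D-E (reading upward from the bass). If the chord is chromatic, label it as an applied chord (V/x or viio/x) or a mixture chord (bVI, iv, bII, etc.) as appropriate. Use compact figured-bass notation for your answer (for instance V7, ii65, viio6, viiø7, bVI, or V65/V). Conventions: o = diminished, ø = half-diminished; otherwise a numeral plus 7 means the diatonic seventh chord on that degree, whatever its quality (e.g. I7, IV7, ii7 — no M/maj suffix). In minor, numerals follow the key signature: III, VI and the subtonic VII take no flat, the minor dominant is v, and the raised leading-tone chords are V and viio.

V65/V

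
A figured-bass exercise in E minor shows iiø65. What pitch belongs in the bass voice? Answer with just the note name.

iiø in E minor has root F#; the chord is F#-A-C-E.
The figure 65 means first inversion — the third is in the bass.

A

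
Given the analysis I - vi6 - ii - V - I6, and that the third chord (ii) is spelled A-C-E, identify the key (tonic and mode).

G major

The anchor chord is a minor triad on A, labeled ii.
If A is scale degree 2 and the mode makes that degree carry a minor triad, the tonic is G and the mode is major.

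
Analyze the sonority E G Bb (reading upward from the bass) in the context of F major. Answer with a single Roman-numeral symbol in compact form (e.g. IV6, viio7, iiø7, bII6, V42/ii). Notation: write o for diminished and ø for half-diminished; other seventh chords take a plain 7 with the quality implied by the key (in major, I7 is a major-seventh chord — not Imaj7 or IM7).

Stacked in thirds the chord is E-G-Bb: a diminished triad on E.
In F major, E is the leading tone; the diatonic diminished triad there is viio.

viio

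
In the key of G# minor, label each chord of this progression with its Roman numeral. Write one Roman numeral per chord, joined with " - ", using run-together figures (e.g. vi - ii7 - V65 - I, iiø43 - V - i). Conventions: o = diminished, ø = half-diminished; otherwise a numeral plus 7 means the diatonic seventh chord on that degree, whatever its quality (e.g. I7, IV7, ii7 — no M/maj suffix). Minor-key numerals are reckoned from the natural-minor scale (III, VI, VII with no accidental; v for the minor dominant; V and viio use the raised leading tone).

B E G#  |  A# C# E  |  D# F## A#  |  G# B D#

VI64 - iio - V - i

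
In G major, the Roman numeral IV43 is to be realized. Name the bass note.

G

IV in G major has root C; the chord is C-E-G-B.
The figure 43 means second inversion — the fifth is in the bass.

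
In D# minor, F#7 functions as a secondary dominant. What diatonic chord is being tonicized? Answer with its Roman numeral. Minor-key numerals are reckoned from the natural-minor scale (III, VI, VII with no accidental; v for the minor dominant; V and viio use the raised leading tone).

The chord is a dominant seventh chord on F#.
A dominant resolves down a perfect fifth: F# → B. In D# minor, B is scale degree 6, i.e. VI.

VI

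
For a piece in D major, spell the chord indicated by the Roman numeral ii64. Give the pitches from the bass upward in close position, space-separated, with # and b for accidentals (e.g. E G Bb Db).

B E G

The numeral's case and figure indicate a minor triad. In D major its root, the second degree, is E.
That chord is spelled E-G-B.
The figured bass 64 indicates second inversion, placing the fifth (B) in the bass: B-E-G.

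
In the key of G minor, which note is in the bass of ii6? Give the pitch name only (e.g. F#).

C

ii in G minor has root A; the chord is A-C-E.
The figure 6 means first inversion — the third is in the bass.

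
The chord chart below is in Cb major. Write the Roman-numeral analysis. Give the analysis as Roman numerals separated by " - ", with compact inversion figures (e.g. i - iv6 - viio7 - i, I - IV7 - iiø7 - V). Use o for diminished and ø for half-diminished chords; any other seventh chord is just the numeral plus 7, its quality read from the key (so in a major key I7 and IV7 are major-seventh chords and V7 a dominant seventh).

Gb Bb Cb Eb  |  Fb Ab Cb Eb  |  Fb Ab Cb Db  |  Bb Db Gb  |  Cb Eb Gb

I43 - IV7 - ii65 - V6 - I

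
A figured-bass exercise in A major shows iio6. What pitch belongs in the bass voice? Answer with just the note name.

D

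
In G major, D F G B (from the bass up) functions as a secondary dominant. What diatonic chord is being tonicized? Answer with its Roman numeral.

The chord is a dominant seventh chord on G.
A dominant resolves down a perfect fifth: G → C. In G major, C is scale degree 4, i.e. IV.

IV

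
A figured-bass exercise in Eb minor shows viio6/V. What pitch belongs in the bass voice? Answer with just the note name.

C

The applied chord viio6/V is rooted on A: A-C-Eb.
The figure 6 means first inversion — the third is in the bass.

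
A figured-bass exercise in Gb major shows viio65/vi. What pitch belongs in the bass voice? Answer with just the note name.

F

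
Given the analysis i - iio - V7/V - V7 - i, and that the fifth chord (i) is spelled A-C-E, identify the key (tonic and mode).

i is given as A-C-E — a minor triad with root A.
If A is scale degree 1 and the mode makes that degree carry a minor triad, the tonic is A and the mode is minor.

A minor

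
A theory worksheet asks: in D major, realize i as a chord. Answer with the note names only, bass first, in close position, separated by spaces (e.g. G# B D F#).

i is the minor tonic, borrowed from the parallel minor. In D major that root is D.
So the chord is D-F-A, a minor triad.

D F A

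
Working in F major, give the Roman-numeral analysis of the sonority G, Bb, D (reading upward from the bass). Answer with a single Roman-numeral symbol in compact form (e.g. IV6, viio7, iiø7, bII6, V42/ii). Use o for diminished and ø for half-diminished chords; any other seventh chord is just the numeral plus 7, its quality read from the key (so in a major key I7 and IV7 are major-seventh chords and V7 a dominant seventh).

ii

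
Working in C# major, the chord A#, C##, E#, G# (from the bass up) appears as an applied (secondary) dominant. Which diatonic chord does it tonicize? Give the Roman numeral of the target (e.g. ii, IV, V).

The chord is a dominant seventh chord on A#.
A dominant resolves down a perfect fifth: A# → D#. In C# major, D# is scale degree 2, i.e. ii.

ii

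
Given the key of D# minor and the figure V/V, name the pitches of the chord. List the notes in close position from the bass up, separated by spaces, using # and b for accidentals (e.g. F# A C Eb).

V/V is a secondary dominant — the dominant triad of V. V in D# minor is A#, so the applied chord's root is E#, a perfect fifth above.
Building a major triad on E# gives E#-G##-B#.

E# G## B#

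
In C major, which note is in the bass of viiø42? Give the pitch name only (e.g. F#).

viiø in C major has root B; the chord is B-D-F-A.
The figure 42 means third inversion — the seventh is in the bass.

A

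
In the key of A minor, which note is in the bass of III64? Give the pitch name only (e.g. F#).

III in A minor has root C; the chord is C-E-G.
The figure 64 means second inversion — the fifth is in the bass.

G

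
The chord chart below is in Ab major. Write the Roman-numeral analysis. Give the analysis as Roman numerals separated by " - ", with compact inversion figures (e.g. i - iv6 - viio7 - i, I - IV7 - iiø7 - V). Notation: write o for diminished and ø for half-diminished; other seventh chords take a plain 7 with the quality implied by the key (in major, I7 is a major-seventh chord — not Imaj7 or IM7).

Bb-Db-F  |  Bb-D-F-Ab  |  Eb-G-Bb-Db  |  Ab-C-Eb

ii - V7/V - V7 - I

Bb-Db-F: minor triad on Bb = scale degree 2 → ii.
Bb-D-F-Ab: chromatic; Bb is V of V, so V7/V.
Eb-G-Bb-Db: dominant seventh chord on Eb = scale degree 5 → V7.
Ab-C-Eb has root Ab, degree 1 in Ab major, so I.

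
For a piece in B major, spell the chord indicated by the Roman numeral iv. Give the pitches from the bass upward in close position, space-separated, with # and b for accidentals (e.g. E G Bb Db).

E G B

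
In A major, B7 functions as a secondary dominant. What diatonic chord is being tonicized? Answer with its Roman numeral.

V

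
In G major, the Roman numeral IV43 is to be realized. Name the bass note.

G

IV in G major has root C; the chord is C-E-G-B.
The figure 43 means second inversion — the fifth is in the bass.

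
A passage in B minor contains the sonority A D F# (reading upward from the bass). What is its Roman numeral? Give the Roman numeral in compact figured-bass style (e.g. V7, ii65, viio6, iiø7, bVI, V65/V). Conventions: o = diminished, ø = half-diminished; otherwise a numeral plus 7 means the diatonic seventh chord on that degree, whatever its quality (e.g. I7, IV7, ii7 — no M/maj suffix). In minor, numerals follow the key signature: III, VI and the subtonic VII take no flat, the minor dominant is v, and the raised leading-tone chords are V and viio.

III64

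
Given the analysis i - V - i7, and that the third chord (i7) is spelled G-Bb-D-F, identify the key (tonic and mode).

The chord Gm7 is a minor seventh chord rooted on G; its label is i7.
If G is scale degree 1 and the mode makes that degree carry a minor seventh chord, the tonic is G and the mode is minor.

G minor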